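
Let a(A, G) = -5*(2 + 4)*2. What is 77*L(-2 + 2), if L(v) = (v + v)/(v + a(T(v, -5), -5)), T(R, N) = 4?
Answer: 0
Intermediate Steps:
a(A, G) = -60 (a(A, G) = -5*6*2 = -1*30*2 = -30*2 = -60)
L(v) = 2*v/(-60 + v) (L(v) = (v + v)/(v - 60) = (2*v)/(-60 + v) = 2*v/(-60 + v))
77*L(-2 + 2) = 77*(2*(-2 + 2)/(-60 + (-2 + 2))) = 77*(2*0/(-60 + 0)) = 77*(2*0/(-60)) = 77*(2*0*(-1/60)) = 77*0 = 0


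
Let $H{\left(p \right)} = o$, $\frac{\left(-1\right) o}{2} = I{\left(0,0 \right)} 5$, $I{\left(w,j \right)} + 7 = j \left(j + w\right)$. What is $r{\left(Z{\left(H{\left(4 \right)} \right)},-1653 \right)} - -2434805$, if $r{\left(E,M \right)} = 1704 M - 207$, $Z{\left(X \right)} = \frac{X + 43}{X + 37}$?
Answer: $-382114$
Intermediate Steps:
$I{\left(w,j \right)} = -7 + j \left(j + w\right)$
$o = 70$ ($o = - 2 \left(-7 + 0^{2} + 0 \cdot 0\right) 5 = - 2 \left(-7 + 0 + 0\right) 5 = - 2 \left(\left(-7\right) 5\right) = \left(-2\right) \left(-35\right) = 70$)
$H{\left(p \right)} = 70$
$Z{\left(X \right)} = \frac{43 + X}{37 + X}$
$r{\left(E,M \right)} = -207 + 1704 M$
$r{\left(Z{\left(H{\left(4 \right)} \right)},-1653 \right)} - -2434805 = \left(-207 + 1704 \left(-1653\right)\right) - -2434805 = \left(-207 - 2816712\right) + 2434805 = -2816919 + 2434805 = -382114$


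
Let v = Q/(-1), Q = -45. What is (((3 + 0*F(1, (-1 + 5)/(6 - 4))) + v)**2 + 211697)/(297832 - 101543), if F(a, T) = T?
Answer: 214001/196289 ≈ 1.0902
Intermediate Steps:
v = 45 (v = -45/(-1) = -45*(-1) = 45)
(((3 + 0*F(1, (-1 + 5)/(6 - 4))) + v)**2 + 211697)/(297832 - 101543) = (((3 + 0*((-1 + 5)/(6 - 4))) + 45)**2 + 211697)/(297832 - 101543) = (((3 + 0*(4/2)) + 45)**2 + 211697)/196289 = (((3 + 0*(4*(1/2))) + 45)**2 + 211697)*(1/196289) = (((3 + 0*2) + 45)**2 + 211697)*(1/196289) = (((3 + 0) + 45)**2 + 211697)*(1/196289) = ((3 + 45)**2 + 211697)*(1/196289) = (48**2 + 211697)*(1/196289) = (2304 + 211697)*(1/196289) = 214001*(1/196289) = 214001/196289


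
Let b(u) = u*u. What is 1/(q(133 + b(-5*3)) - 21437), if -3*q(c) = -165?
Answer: -1/21382 ≈ -4.6768e-5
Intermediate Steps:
b(u) = u²
q(c) = 55 (q(c) = -⅓*(-165) = 55)
1/(q(133 + b(-5*3)) - 21437) = 1/(55 - 21437) = 1/(-21382) = -1/21382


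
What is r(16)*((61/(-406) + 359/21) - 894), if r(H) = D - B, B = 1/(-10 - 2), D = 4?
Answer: -7477771/2088 ≈ -3581.3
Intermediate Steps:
B = -1/12 (B = 1/(-12) = -1/12 ≈ -0.083333)
r(H) = 49/12 (r(H) = 4 - 1*(-1/12) = 4 + 1/12 = 49/12)
r(16)*((61/(-406) + 359/21) - 894) = 49*((61/(-406) + 359/21) - 894)/12 = 49*((61*(-1/406) + 359*(1/21)) - 894)/12 = 49*((-61/406 + 359/21) - 894)/12 = 49*(20639/1218 - 894)/12 = (49/12)*(-1068253/1218) = -7477771/2088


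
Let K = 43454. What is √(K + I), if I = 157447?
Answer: √200901 ≈ 448.22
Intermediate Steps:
√(K + I) = √(43454 + 157447) = √200901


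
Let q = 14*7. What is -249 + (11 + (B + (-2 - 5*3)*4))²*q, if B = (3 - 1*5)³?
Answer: 413801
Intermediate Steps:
B = -8 (B = (3 - 5)³ = (-2)³ = -8)
q = 98
-249 + (11 + (B + (-2 - 5*3)*4))²*q = -249 + (11 + (-8 + (-2 - 5*3)*4))²*98 = -249 + (11 + (-8 + (-2 - 15)*4))²*98 = -249 + (11 + (-8 - 17*4))²*98 = -249 + (11 + (-8 - 68))²*98 = -249 + (11 - 76)²*98 = -249 + (-65)²*98 = -249 + 4225*98 = -249 + 414050 = 413801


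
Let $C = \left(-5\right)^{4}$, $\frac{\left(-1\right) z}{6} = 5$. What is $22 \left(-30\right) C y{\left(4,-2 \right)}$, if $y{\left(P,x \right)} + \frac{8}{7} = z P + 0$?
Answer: $\frac{349800000}{7} \approx 4.9971 \cdot 10^{7}$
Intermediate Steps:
$z = -30$ ($z = \left(-6\right) 5 = -30$)
$y{\left(P,x \right)} = - \frac{8}{7} - 30 P$ ($y{\left(P,x \right)} = - \frac{8}{7} + \left(- 30 P + 0\right) = - \frac{8}{7} - 30 P$)
$C = 625$
$22 \left(-30\right) C y{\left(4,-2 \right)} = 22 \left(-30\right) 625 \left(- \frac{8}{7} - 120\right) = - 660 \cdot 625 \left(- \frac{8}{7} - 120\right) = - 660 \cdot 625 \left(- \frac{848}{7}\right) = \left(-660\right) \left(- \frac{530000}{7}\right) = \frac{349800000}{7}$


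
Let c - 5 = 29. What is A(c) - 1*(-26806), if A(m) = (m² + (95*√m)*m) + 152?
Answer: 28114 + 3230*√34 ≈ 46948.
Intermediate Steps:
c = 34 (c = 5 + 29 = 34)
A(m) = 152 + m² + 95*m^(3/2) (A(m) = (m² + 95*m^(3/2)) + 152 = 152 + m² + 95*m^(3/2))
A(c) - 1*(-26806) = (152 + 34² + 95*34^(3/2)) - 1*(-26806) = (152 + 1156 + 95*(34*√34)) + 26806 = (152 + 1156 + 3230*√34) + 26806 = (1308 + 3230*√34) + 26806 = 28114 + 3230*√34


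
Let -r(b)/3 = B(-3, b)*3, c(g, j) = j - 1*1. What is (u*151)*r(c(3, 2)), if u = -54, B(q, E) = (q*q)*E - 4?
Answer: 366930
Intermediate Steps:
B(q, E) = -4 + E*q² (B(q, E) = q²*E - 4 = E*q² - 4 = -4 + E*q²)
c(g, j) = -1 + j (c(g, j) = j - 1 = -1 + j)
r(b) = 36 - 81*b (r(b) = -3*(-4 + b*(-3)²)*3 = -3*(-4 + b*9)*3 = -3*(-4 + 9*b)*3 = -3*(-12 + 27*b) = 36 - 81*b)
(u*151)*r(c(3, 2)) = (-54*151)*(36 - 81*(-1 + 2)) = -8154*(36 - 81*1) = -8154*(36 - 81) = -8154*(-45) = 366930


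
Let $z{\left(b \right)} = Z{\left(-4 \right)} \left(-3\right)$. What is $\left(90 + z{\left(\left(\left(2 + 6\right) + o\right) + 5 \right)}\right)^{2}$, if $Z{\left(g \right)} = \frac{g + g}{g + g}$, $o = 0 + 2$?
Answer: $7569$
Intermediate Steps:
$o = 2$
$Z{\left(g \right)} = 1$ ($Z{\left(g \right)} = \frac{2 g}{2 g} = 2 g \frac{1}{2 g} = 1$)
$z{\left(b \right)} = -3$ ($z{\left(b \right)} = 1 \left(-3\right) = -3$)
$\left(90 + z{\left(\left(\left(2 + 6\right) + o\right) + 5 \right)}\right)^{2} = \left(90 - 3\right)^{2} = 87^{2} = 7569$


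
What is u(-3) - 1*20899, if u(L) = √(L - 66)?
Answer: -20899 + I*√69 ≈ -20899.0 + 8.3066*I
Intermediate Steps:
u(L) = √(-66 + L)
u(-3) - 1*20899 = √(-66 - 3) - 1*20899 = √(-69) - 20899 = I*√69 - 20899 = -20899 + I*√69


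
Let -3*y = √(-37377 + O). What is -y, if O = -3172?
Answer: I*√40549/3 ≈ 67.123*I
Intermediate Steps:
y = -I*√40549/3 (y = -√(-37377 - 3172)/3 = -I*√40549/3 ≈ -67.123*I)
-y = -(-1)*I*√40549/3 = I*√40549/3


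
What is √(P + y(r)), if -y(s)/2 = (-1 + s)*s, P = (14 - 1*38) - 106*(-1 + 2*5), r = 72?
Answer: I*√11202 ≈ 105.84*I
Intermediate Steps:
P = -978 (P = (14 - 38) - 106*(-1 + 10) = -24 - 106*9 = -24 - 954 = -978)
y(s) = -2*s*(-1 + s) (y(s) = -2*(-1 + s)*s = -2*s*(-1 + s))
√(P + y(r)) = √(-978 + 2*72*(1 - 1*72)) = √(-978 + 2*72*(1 - 72)) = √(-978 + 2*72*(-71)) = √(-978 - 10224) = √(-11202) = I*√11202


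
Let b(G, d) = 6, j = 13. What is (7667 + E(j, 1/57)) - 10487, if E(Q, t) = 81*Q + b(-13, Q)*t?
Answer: -33571/19 ≈ -1766.9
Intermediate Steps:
E(Q, t) = 6*t + 81*Q (E(Q, t) = 81*Q + 6*t = 6*t + 81*Q)
(7667 + E(j, 1/57)) - 10487 = (7667 + (6/57 + 81*13)) - 10487 = (7667 + (6*(1/57) + 1053)) - 10487 = (7667 + (2/19 + 1053)) - 10487 = (7667 + 20009/19) - 10487 = 165682/19 - 10487 = -33571/19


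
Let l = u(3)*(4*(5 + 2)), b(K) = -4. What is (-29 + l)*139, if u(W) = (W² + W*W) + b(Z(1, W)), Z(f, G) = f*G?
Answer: 50457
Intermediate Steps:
Z(f, G) = G*f
u(W) = -4 + 2*W² (u(W) = (W² + W*W) - 4 = (W² + W²) - 4 = 2*W² - 4 = -4 + 2*W²)
l = 392 (l = (-4 + 2*3²)*(4*(5 + 2)) = (-4 + 2*9)*(4*7) = (-4 + 18)*28 = 14*28 = 392)
(-29 + l)*139 = (-29 + 392)*139 = 363*139 = 50457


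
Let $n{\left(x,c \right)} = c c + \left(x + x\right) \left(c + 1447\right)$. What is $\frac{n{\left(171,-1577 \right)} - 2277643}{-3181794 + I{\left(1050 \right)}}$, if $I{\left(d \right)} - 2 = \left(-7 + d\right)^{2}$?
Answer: $- \frac{54942}{697981} \approx -0.078716$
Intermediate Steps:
$n{\left(x,c \right)} = c^{2} + 2 x \left(1447 + c\right)$
$I{\left(d \right)} = 2 + \left(-7 + d\right)^{2}$
$\frac{n{\left(171,-1577 \right)} - 2277643}{-3181794 + I{\left(1050 \right)}} = \frac{\left(\left(-1577\right)^{2} + 2894 \cdot 171 + 2 \left(-1577\right) 171\right) - 2277643}{-3181794 + \left(2 + \left(-7 + 1050\right)^{2}\right)} = \frac{\left(2486929 + 494874 - 539334\right) - 2277643}{-3181794 + \left(2 + 1043^{2}\right)} = \frac{2442469 - 2277643}{-3181794 + \left(2 + 1087849\right)} = \frac{164826}{-3181794 + 1087851} = \frac{164826}{-2093943} = 164826 \left(- \frac{1}{2093943}\right) = - \frac{54942}{697981}$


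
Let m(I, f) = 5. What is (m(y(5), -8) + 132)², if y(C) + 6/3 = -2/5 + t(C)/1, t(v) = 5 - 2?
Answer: 18769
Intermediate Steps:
t(v) = 3
y(C) = ⅗ (y(C) = -2 + (-2/5 + 3/1) = -2 + (-2*⅕ + 3*1) = -2 + (-⅖ + 3) = -2 + 13/5 = ⅗)
(m(y(5), -8) + 132)² = (5 + 132)² = 137² = 18769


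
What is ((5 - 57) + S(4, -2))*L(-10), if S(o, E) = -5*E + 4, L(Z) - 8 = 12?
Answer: -760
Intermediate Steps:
L(Z) = 20 (L(Z) = 8 + 12 = 20)
S(o, E) = 4 - 5*E
((5 - 57) + S(4, -2))*L(-10) = ((5 - 57) + (4 - 5*(-2)))*20 = (-52 + (4 + 10))*20 = (-52 + 14)*20 = -38*20 = -760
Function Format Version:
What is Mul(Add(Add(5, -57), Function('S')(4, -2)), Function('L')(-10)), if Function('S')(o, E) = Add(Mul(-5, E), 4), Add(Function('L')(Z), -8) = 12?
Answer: -760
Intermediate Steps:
Function('L')(Z) = 20 (Function('L')(Z) = Add(8, 12) = 20)
Function('S')(o, E) = Add(4, Mul(-5, E))
Mul(Add(Add(5, -57), Function('S')(4, -2)), Function('L')(-10)) = Mul(Add(Add(5, -57), Add(4, Mul(-5, -2))), 20) = Mul(Add(-52, Add(4, 10)), 20) = Mul(Add(-52, 14), 20) = Mul(-38, 20) = -760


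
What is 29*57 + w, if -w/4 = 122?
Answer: 1165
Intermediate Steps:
w = -488 (w = -4*122 = -488)
29*57 + w = 29*57 - 488 = 1653 - 488 = 1165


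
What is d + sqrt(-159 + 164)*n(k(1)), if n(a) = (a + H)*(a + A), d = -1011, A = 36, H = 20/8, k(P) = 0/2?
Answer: -1011 + 90*sqrt(5) ≈ -809.75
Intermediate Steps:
k(P) = 0 (k(P) = 0*(1/2) = 0)
H = 5/2 (H = 20*(1/8) = 5/2 ≈ 2.5000)
n(a) = (36 + a)*(5/2 + a) (n(a) = (a + 5/2)*(a + 36) = (5/2 + a)*(36 + a) = (36 + a)*(5/2 + a))
d + sqrt(-159 + 164)*n(k(1)) = -1011 + sqrt(-159 + 164)*(90 + 0**2 + (77/2)*0) = -1011 + sqrt(5)*(90 + 0 + 0) = -1011 + sqrt(5)*90 = -1011 + 90*sqrt(5)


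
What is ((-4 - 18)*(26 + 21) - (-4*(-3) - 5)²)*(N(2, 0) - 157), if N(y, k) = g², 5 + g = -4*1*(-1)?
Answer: 168948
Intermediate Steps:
g = -1 (g = -5 - 4*1*(-1) = -5 - 4*(-1) = -5 + 4 = -1)
N(y, k) = 1 (N(y, k) = (-1)² = 1)
((-4 - 18)*(26 + 21) - (-4*(-3) - 5)²)*(N(2, 0) - 157) = ((-4 - 18)*(26 + 21) - (-4*(-3) - 5)²)*(1 - 157) = (-22*47 - (12 - 5)²)*(-156) = (-1034 - 1*7²)*(-156) = (-1034 - 1*49)*(-156) = (-1034 - 49)*(-156) = -1083*(-156) = 168948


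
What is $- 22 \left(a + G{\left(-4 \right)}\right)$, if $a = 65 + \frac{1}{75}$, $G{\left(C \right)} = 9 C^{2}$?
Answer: $- \frac{344872}{75} \approx -4598.3$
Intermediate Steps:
$a = \frac{4876}{75}$ ($a = 65 + \frac{1}{75} = \frac{4876}{75} \approx 65.013$)
$- 22 \left(a + G{\left(-4 \right)}\right) = - 22 \left(\frac{4876}{75} + 9 \left(-4\right)^{2}\right) = - 22 \left(\frac{4876}{75} + 9 \cdot 16\right) = - 22 \left(\frac{4876}{75} + 144\right) = \left(-22\right) \frac{15676}{75} = - \frac{344872}{75}$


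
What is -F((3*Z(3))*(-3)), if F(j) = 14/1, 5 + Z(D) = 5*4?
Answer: -14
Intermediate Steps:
Z(D) = 15 (Z(D) = -5 + 5*4 = -5 + 20 = 15)
F(j) = 14 (F(j) = 14*1 = 14)
-F((3*Z(3))*(-3)) = -1*14 = -14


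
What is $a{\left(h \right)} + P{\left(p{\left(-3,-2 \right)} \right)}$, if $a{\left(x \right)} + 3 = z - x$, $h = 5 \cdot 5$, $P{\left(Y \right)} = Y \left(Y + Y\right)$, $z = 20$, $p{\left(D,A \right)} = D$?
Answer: $10$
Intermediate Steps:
$P{\left(Y \right)} = 2 Y^{2}$ ($P{\left(Y \right)} = Y 2 Y = 2 Y^{2}$)
$h = 25$
$a{\left(x \right)} = 17 - x$ ($a{\left(x \right)} = -3 - \left(-20 + x\right) = 17 - x$)
$a{\left(h \right)} + P{\left(p{\left(-3,-2 \right)} \right)} = \left(17 - 25\right) + 2 \left(-3\right)^{2} = \left(17 - 25\right) + 2 \cdot 9 = -8 + 18 = 10$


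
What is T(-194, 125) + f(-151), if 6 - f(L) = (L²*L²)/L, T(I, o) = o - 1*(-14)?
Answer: 3443096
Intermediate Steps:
T(I, o) = 14 + o (T(I, o) = o + 14 = 14 + o)
f(L) = 6 - L³ (f(L) = 6 - L²*L²/L = 6 - L⁴/L = 6 - L³)
T(-194, 125) + f(-151) = (14 + 125) + (6 - 1*(-151)³) = 139 + (6 - 1*(-3442951)) = 139 + (6 + 3442951) = 139 + 3442957 = 3443096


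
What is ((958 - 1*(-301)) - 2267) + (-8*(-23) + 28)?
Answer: -796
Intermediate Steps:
((958 - 1*(-301)) - 2267) + (-8*(-23) + 28) = ((958 + 301) - 2267) + (184 + 28) = (1259 - 2267) + 212 = -1008 + 212 = -796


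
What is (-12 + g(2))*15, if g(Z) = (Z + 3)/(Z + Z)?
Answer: -645/4 ≈ -161.25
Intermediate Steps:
g(Z) = (3 + Z)/(2*Z) (g(Z) = (3 + Z)/((2*Z)) = (3 + Z)*(1/(2*Z)) = (3 + Z)/(2*Z))
(-12 + g(2))*15 = (-12 + (1/2)*(3 + 2)/2)*15 = (-12 + (1/2)*(1/2)*5)*15 = (-12 + 5/4)*15 = -43/4*15 = -645/4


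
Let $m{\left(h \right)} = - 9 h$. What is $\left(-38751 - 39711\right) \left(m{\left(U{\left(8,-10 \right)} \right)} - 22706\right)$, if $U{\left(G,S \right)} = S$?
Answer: $1774496592$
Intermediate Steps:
$\left(-38751 - 39711\right) \left(m{\left(U{\left(8,-10 \right)} \right)} - 22706\right) = \left(-38751 - 39711\right) \left(\left(-9\right) \left(-10\right) - 22706\right) = - 78462 \left(90 - 22706\right) = \left(-78462\right) \left(-22616\right) = 1774496592$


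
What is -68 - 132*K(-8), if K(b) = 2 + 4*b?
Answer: 3892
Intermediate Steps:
-68 - 132*K(-8) = -68 - 132*(2 + 4*(-8)) = -68 - 132*(2 - 32) = -68 - 132*(-30) = -68 + 3960 = 3892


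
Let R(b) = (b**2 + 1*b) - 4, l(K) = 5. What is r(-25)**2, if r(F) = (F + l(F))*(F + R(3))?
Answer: 115600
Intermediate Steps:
R(b) = -4 + b + b**2 (R(b) = (b**2 + b) - 4 = (b + b**2) - 4 = -4 + b + b**2)
r(F) = (5 + F)*(8 + F) (r(F) = (F + 5)*(F + (-4 + 3 + 3**2)) = (5 + F)*(F + (-4 + 3 + 9)) = (5 + F)*(F + 8) = (5 + F)*(8 + F))
r(-25)**2 = (40 + (-25)**2 + 13*(-25))**2 = (40 + 625 - 325)**2 = 340**2 = 115600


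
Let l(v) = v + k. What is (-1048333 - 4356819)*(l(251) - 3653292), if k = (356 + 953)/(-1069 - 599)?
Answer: 8233767627471736/417 ≈ 1.9745e+13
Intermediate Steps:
k = -1309/1668 (k = 1309/(-1668) = 1309*(-1/1668) = -1309/1668 ≈ -0.78477)
l(v) = -1309/1668 + v (l(v) = v - 1309/1668 = -1309/1668 + v)
(-1048333 - 4356819)*(l(251) - 3653292) = (-1048333 - 4356819)*((-1309/1668 + 251) - 3653292) = -5405152*(417359/1668 - 3653292) = -5405152*(-6093273697/1668) = 8233767627471736/417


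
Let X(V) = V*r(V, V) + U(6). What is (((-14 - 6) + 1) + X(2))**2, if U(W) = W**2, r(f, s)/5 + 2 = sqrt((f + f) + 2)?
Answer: 609 - 60*sqrt(6) ≈ 462.03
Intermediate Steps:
r(f, s) = -10 + 5*sqrt(2 + 2*f) (r(f, s) = -10 + 5*sqrt((f + f) + 2) = -10 + 5*sqrt(2*f + 2) = -10 + 5*sqrt(2 + 2*f))
X(V) = 36 + V*(-10 + 5*sqrt(2 + 2*V)) (X(V) = V*(-10 + 5*sqrt(2 + 2*V)) + 6**2 = V*(-10 + 5*sqrt(2 + 2*V)) + 36 = 36 + V*(-10 + 5*sqrt(2 + 2*V)))
(((-14 - 6) + 1) + X(2))**2 = (((-14 - 6) + 1) + (36 + 5*2*(-2 + sqrt(2 + 2*2))))**2 = ((-20 + 1) + (36 + 5*2*(-2 + sqrt(2 + 4))))**2 = (-19 + (36 + 5*2*(-2 + sqrt(6))))**2 = (-19 + (36 + (-20 + 10*sqrt(6))))**2 = (-19 + (16 + 10*sqrt(6)))**2 = (-3 + 10*sqrt(6))**2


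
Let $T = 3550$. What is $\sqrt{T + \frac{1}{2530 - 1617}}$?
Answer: $\frac{\sqrt{2959170863}}{913} \approx 59.582$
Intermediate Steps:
$\sqrt{T + \frac{1}{2530 - 1617}} = \sqrt{3550 + \frac{1}{2530 - 1617}} = \sqrt{3550 + \frac{1}{913}} = \sqrt{\frac{3241151}{913}} = \frac{\sqrt{2959170863}}{913}$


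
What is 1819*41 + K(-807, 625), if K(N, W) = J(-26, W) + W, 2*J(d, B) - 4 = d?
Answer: 75193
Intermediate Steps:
J(d, B) = 2 + d/2
K(N, W) = -11 + W (K(N, W) = (2 + (½)*(-26)) + W = (2 - 13) + W = -11 + W)
1819*41 + K(-807, 625) = 1819*41 + (-11 + 625) = 74579 + 614 = 75193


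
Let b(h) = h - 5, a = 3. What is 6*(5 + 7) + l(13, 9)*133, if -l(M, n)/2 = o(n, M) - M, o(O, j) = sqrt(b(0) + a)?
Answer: 3530 - 266*I*sqrt(2) ≈ 3530.0 - 376.18*I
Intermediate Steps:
b(h) = -5 + h
o(O, j) = I*sqrt(2) (o(O, j) = sqrt((-5 + 0) + 3) = sqrt(-5 + 3) = sqrt(-2) = I*sqrt(2))
l(M, n) = 2*M - 2*I*sqrt(2) (l(M, n) = -2*(I*sqrt(2) - M) = -2*(-M + I*sqrt(2)) = 2*M - 2*I*sqrt(2))
6*(5 + 7) + l(13, 9)*133 = 6*(5 + 7) + (2*13 - 2*I*sqrt(2))*133 = 6*12 + (26 - 2*I*sqrt(2))*133 = 72 + (3458 - 266*I*sqrt(2)) = 3530 - 266*I*sqrt(2)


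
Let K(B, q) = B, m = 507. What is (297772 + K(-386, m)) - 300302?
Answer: -2916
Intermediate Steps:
(297772 + K(-386, m)) - 300302 = (297772 - 386) - 300302 = 297386 - 300302 = -2916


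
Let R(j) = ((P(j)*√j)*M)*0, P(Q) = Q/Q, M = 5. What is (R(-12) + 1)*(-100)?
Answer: -100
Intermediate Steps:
P(Q) = 1
R(j) = 0 (R(j) = ((1*√j)*5)*0 = (√j*5)*0 = (5*√j)*0 = 0)
(R(-12) + 1)*(-100) = (0 + 1)*(-100) = 1*(-100) = -100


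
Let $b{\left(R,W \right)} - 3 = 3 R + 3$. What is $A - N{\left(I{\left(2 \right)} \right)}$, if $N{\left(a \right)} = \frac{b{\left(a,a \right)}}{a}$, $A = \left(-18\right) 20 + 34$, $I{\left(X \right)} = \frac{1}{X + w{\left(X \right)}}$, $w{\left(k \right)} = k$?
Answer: $-353$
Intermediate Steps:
$b{\left(R,W \right)} = 6 + 3 R$ ($b{\left(R,W \right)} = 3 + \left(3 R + 3\right) = 3 + \left(3 + 3 R\right) = 6 + 3 R$)
$I{\left(X \right)} = \frac{1}{2 X}$ ($I{\left(X \right)} = \frac{1}{X + X} = \frac{1}{2 X}$)
$A = -326$ ($A = -360 + 34 = -326$)
$N{\left(a \right)} = \frac{6 + 3 a}{a}$
$A - N{\left(I{\left(2 \right)} \right)} = -326 - \left(3 + \frac{6}{\frac{1}{2} \cdot \frac{1}{2}}\right) = -326 - \left(3 + 6 \frac{1}{\frac{1}{4}}\right) = -326 - \left(3 + 6 \cdot 4\right) = -326 - \left(3 + 24\right) = -326 - 27 = -353$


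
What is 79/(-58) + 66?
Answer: 3749/58 ≈ 64.638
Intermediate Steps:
79/(-58) + 66 = -1/58*79 + 66 = -79/58 + 66 = 3749/58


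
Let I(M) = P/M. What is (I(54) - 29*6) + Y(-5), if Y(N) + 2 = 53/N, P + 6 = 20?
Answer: -25156/135 ≈ -186.34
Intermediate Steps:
P = 14 (P = -6 + 20 = 14)
I(M) = 14/M
Y(N) = -2 + 53/N
(I(54) - 29*6) + Y(-5) = (14/54 - 29*6) + (-2 + 53/(-5)) = (14*(1/54) - 174) + (-2 + 53*(-⅕)) = (7/27 - 174) + (-2 - 53/5) = -4691/27 - 63/5 = -25156/135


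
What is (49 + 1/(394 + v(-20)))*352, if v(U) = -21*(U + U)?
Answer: 10642192/617 ≈ 17248.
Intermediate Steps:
v(U) = -42*U
(49 + 1/(394 + v(-20)))*352 = (49 + 1/(394 - 42*(-20)))*352 = (49 + 1/(394 + 840))*352 = (49 + 1/1234)*352 = (60467/1234)*352 = 10642192/617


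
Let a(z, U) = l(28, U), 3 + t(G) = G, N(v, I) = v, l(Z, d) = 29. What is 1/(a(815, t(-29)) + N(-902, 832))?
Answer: -1/873 ≈ -0.0011455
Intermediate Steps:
t(G) = -3 + G
a(z, U) = 29
1/(a(815, t(-29)) + N(-902, 832)) = 1/(29 - 902) = 1/(-873) = -1/873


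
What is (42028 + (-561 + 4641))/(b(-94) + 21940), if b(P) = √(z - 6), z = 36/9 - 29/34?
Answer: 34394723680/16366362497 - 46108*I*√3298/16366362497 ≈ 2.1016 - 0.00016179*I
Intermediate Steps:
z = 107/34 (z = 36*(⅑) - 29*1/34 = 4 - 29/34 = 107/34 ≈ 3.1471)
b(P) = I*√3298/34 (b(P) = √(107/34 - 6) = √(-97/34) = I*√3298/34)
(42028 + (-561 + 4641))/(b(-94) + 21940) = (42028 + (-561 + 4641))/(I*√3298/34 + 21940) = (42028 + 4080)/(21940 + I*√3298/34) = 46108/(21940 + I*√3298/34)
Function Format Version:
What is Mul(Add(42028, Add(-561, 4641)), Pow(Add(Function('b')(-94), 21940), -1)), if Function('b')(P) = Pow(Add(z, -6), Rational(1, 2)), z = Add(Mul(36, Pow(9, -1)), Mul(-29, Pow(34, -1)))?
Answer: Add(Rational(34394723680, 16366362497), Mul(Rational(-46108, 16366362497), I, Pow(3298, Rational(1, 2)))) ≈ Add(2.1016, Mul(-0.00016179, I))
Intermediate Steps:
z = Rational(107, 34) (z = Add(Mul(36, Rational(1, 9)), Mul(-29, Rational(1, 34))) = Add(4, Rational(-29, 34)) = Rational(107, 34) ≈ 3.1471)
Function('b')(P) = Mul(Rational(1, 34), I, Pow(3298, Rational(1, 2))) (Function('b')(P) = Pow(Add(Rational(107, 34), -6), Rational(1, 2)) = Pow(Rational(-97, 34), Rational(1, 2)) = Mul(Rational(1, 34), I, Pow(3298, Rational(1, 2))))
Mul(Add(42028, Add(-561, 4641)), Pow(Add(Function('b')(-94), 21940), -1)) = Mul(Add(42028, Add(-561, 4641)), Pow(Add(Mul(Rational(1, 34), I, Pow(3298, Rational(1, 2))), 21940), -1)) = Mul(Add(42028, 4080), Pow(Add(21940, Mul(Rational(1, 34), I, Pow(3298, Rational(1, 2)))), -1)) = Mul(46108, Pow(Add(21940, Mul(Rational(1, 34), I, Pow(3298, Rational(1, 2)))), -1))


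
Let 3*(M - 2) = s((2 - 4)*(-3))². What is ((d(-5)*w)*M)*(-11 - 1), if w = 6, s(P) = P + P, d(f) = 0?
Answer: 0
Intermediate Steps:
s(P) = 2*P
M = 50 (M = 2 + (2*((2 - 4)*(-3)))²/3 = 2 + (2*(-2*(-3)))²/3 = 2 + (2*6)²/3 = 2 + (⅓)*12² = 2 + (⅓)*144 = 2 + 48 = 50)
((d(-5)*w)*M)*(-11 - 1) = ((0*6)*50)*(-11 - 1) = (0*50)*(-12) = 0*(-12) = 0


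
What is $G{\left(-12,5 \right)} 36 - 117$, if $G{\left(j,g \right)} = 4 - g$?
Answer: $-153$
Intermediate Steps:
$G{\left(-12,5 \right)} 36 - 117 = \left(4 - 5\right) 36 - 117 = \left(-1\right) 36 - 117 = -36 - 117 = -153$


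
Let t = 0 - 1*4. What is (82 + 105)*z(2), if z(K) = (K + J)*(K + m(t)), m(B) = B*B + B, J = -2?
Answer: 0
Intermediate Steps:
t = -4 (t = 0 - 4 = -4)
m(B) = B + B² (m(B) = B² + B = B + B²)
z(K) = (-2 + K)*(12 + K) (z(K) = (K - 2)*(K - 4*(1 - 4)) = (-2 + K)*(K - 4*(-3)) = (-2 + K)*(K + 12) = (-2 + K)*(12 + K))
(82 + 105)*z(2) = (82 + 105)*(-24 + 2² + 10*2) = 187*(-24 + 4 + 20) = 187*0 = 0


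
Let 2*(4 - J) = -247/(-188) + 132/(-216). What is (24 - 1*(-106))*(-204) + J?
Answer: -89731333/3384 ≈ -26516.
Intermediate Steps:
J = 12347/3384 (J = 4 - (-247/(-188) + 132/(-216))/2 = 4 - (-247*(-1/188) + 132*(-1/216))/2 = 4 - (247/188 - 11/18)/2 = 4 - ½*1189/1692 = 4 - 1189/3384 = 12347/3384 ≈ 3.6486)
(24 - 1*(-106))*(-204) + J = (24 - 1*(-106))*(-204) + 12347/3384 = (24 + 106)*(-204) + 12347/3384 = 130*(-204) + 12347/3384 = -26520 + 12347/3384 = -89731333/3384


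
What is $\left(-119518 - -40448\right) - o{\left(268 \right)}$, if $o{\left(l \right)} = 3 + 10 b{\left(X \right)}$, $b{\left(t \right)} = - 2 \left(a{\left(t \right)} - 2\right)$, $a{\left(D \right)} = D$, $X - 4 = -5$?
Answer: $-79133$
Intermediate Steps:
$X = -1$ ($X = 4 - 5 = -1$)
$b{\left(t \right)} = 4 - 2 t$ ($b{\left(t \right)} = - 2 \left(t - 2\right) = - 2 \left(-2 + t\right) = 4 - 2 t$)
$o{\left(l \right)} = 63$ ($o{\left(l \right)} = 3 + 10 \left(4 - -2\right) = 3 + 10 \left(4 + 2\right) = 3 + 10 \cdot 6 = 3 + 60 = 63$)
$\left(-119518 - -40448\right) - o{\left(268 \right)} = \left(-119518 - -40448\right) - 63 = \left(-119518 + 40448\right) - 63 = -79070 - 63 = -79133$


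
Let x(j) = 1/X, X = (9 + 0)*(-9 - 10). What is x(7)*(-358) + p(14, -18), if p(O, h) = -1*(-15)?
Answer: 2923/171 ≈ 17.094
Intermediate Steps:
p(O, h) = 15
X = -171 (X = 9*(-19) = -171)
x(j) = -1/171 (x(j) = 1/(-171) = -1/171)
x(7)*(-358) + p(14, -18) = -1/171*(-358) + 15 = 358/171 + 15 = 2923/171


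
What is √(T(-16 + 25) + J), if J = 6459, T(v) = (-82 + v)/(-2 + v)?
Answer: 2*√78995/7 ≈ 80.303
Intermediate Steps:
T(v) = (-82 + v)/(-2 + v)
√(T(-16 + 25) + J) = √((-82 + (-16 + 25))/(-2 + (-16 + 25)) + 6459) = √((-82 + 9)/(-2 + 9) + 6459) = √(-73/7 + 6459) = √(45140/7) = 2*√78995/7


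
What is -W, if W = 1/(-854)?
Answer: 1/854 ≈ 0.0011710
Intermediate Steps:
W = -1/854 ≈ -0.0011710
-W = -1*(-1/854) = 1/854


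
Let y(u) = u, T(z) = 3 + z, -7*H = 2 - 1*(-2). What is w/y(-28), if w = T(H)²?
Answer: -289/1372 ≈ -0.21064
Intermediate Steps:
H = -4/7 (H = -(2 - 1*(-2))/7 = -(2 + 2)/7 = -⅐*4 = -4/7 ≈ -0.57143)
w = 289/49 (w = (3 - 4/7)² = (17/7)² = 289/49 ≈ 5.8980)
w/y(-28) = (289/49)/(-28) = (289/49)*(-1/28) = -289/1372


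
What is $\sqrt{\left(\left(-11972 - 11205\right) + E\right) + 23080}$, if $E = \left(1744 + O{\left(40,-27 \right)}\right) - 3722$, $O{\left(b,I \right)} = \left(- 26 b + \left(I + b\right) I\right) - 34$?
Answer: $10 i \sqrt{35} \approx 59.161 i$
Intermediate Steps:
$O{\left(b,I \right)} = -34 - 26 b + I \left(I + b\right)$ ($O{\left(b,I \right)} = \left(- 26 b + I \left(I + b\right)\right) - 34 = -34 - 26 b + I \left(I + b\right)$)
$E = -3403$ ($E = \left(1744 - \left(2154 - 729\right)\right) - 3722 = \left(1744 - 1425\right) - 3722 = 319 - 3722 = -3403$)
$\sqrt{\left(\left(-11972 - 11205\right) + E\right) + 23080} = \sqrt{\left(\left(-11972 - 11205\right) - 3403\right) + 23080} = \sqrt{\left(-23177 - 3403\right) + 23080} = \sqrt{-26580 + 23080} = \sqrt{-3500} = 10 i \sqrt{35}$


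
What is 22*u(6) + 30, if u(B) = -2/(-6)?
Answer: 112/3 ≈ 37.333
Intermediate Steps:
u(B) = ⅓ (u(B) = -2*(-⅙) = ⅓)
22*u(6) + 30 = 22*(⅓) + 30 = 22/3 + 30 = 112/3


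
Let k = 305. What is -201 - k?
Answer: -506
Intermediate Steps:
-201 - k = -201 - 1*305 = -201 - 305 = -506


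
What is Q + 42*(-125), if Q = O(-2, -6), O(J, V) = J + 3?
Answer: -5249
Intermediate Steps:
O(J, V) = 3 + J
Q = 1 (Q = 3 - 2 = 1)
Q + 42*(-125) = 1 + 42*(-125) = 1 - 5250 = -5249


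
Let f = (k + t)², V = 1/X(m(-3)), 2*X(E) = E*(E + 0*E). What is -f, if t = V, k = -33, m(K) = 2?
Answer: -4225/4 ≈ -1056.3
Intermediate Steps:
X(E) = E²/2 (X(E) = (E*(E + 0*E))/2 = (E*(E + 0))/2 = (E*E)/2 = E²/2)
V = ½ (V = 1/((½)*2²) = 1/((½)*4) = 1/2 = ½ ≈ 0.50000)
t = ½ ≈ 0.50000
f = 4225/4 (f = (-33 + ½)² = (-65/2)² = 4225/4 ≈ 1056.3)
-f = -1*4225/4 = -4225/4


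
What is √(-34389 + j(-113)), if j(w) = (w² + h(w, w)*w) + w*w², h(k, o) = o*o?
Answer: 9*I*√35894 ≈ 1705.1*I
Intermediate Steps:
h(k, o) = o²
j(w) = w² + 2*w³ (j(w) = (w² + w²*w) + w*w² = (w² + w³) + w³ = w² + 2*w³)
√(-34389 + j(-113)) = √(-34389 + (-113)²*(1 + 2*(-113))) = √(-34389 + 12769*(1 - 226)) = √(-34389 + 12769*(-225)) = √(-34389 - 2873025) = √(-2907414) = 9*I*√35894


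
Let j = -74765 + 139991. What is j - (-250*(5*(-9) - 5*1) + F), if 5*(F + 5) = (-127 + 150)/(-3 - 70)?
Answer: 19246838/365 ≈ 52731.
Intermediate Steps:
j = 65226
F = -1848/365 (F = -5 + ((-127 + 150)/(-3 - 70))/5 = -5 + (23/(-73))/5 = -5 + (23*(-1/73))/5 = -5 + (1/5)*(-23/73) = -5 - 23/365 = -1848/365 ≈ -5.0630)
j - (-250*(5*(-9) - 5*1) + F) = 65226 - (-250*(5*(-9) - 5*1) - 1848/365) = 65226 - (-250*(-45 - 5) - 1848/365) = 65226 - (-250*(-50) - 1848/365) = 65226 - (12500 - 1848/365) = 65226 - 1*4560652/365 = 65226 - 4560652/365 = 19246838/365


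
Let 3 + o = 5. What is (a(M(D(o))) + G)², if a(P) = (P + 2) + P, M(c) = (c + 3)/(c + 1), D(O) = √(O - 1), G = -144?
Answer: 19044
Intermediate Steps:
o = 2 (o = -3 + 5 = 2)
D(O) = √(-1 + O)
M(c) = (3 + c)/(1 + c)
a(P) = 2 + 2*P (a(P) = (2 + P) + P = 2 + 2*P)
(a(M(D(o))) + G)² = ((2 + 2*((3 + √(-1 + 2))/(1 + √(-1 + 2)))) - 144)² = ((2 + 2*((3 + √1)/(1 + √1))) - 144)² = ((2 + 2*((3 + 1)/(1 + 1))) - 144)² = ((2 + 2*(4/2)) - 144)² = ((2 + 2*((½)*4)) - 144)² = ((2 + 2*2) - 144)² = ((2 + 4) - 144)² = (6 - 144)² = (-138)² = 19044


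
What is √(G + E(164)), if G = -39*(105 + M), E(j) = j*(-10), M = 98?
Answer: I*√9557 ≈ 97.76*I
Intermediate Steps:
E(j) = -10*j
G = -7917 (G = -39*(105 + 98) = -39*203 = -7917)
√(G + E(164)) = √(-7917 - 10*164) = √(-7917 - 1640) = √(-9557) = I*√9557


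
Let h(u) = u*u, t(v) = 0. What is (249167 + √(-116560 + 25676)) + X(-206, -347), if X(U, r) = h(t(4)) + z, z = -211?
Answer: 248956 + 2*I*√22721 ≈ 2.4896e+5 + 301.47*I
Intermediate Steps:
h(u) = u²
X(U, r) = -211 (X(U, r) = 0² - 211 = 0 - 211 = -211)
(249167 + √(-116560 + 25676)) + X(-206, -347) = (249167 + √(-116560 + 25676)) - 211 = (249167 + √(-90884)) - 211 = (249167 + 2*I*√22721) - 211 = 248956 + 2*I*√22721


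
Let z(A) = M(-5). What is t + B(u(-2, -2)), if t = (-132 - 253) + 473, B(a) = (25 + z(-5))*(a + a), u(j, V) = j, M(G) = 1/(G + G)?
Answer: -58/5 ≈ -11.600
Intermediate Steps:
M(G) = 1/(2*G)
z(A) = -⅒ (z(A) = (½)/(-5) = (½)*(-⅕) = -⅒)
B(a) = 249*a/5 (B(a) = (25 - ⅒)*(a + a) = 249*(2*a)/10 = 249*a/5)
t = 88 (t = -385 + 473 = 88)
t + B(u(-2, -2)) = 88 + (249/5)*(-2) = 88 - 498/5 = -58/5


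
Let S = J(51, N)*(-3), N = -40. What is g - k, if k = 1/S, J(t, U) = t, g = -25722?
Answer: -3935465/153 ≈ -25722.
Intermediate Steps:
S = -153 (S = 51*(-3) = -153)
k = -1/153 (k = 1/(-153) = -1/153 ≈ -0.0065359)
g - k = -25722 - 1*(-1/153) = -25722 + 1/153 = -3935465/153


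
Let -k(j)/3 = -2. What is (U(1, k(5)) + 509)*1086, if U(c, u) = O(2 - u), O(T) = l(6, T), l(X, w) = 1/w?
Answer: 1105005/2 ≈ 5.5250e+5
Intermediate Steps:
k(j) = 6 (k(j) = -3*(-2) = 6)
O(T) = 1/T
U(c, u) = 1/(2 - u)
(U(1, k(5)) + 509)*1086 = (-1/(-2 + 6) + 509)*1086 = (-1/4 + 509)*1086 = (2035/4)*1086 = 1105005/2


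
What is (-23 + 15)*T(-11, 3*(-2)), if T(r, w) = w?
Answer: 48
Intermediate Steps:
(-23 + 15)*T(-11, 3*(-2)) = (-23 + 15)*(3*(-2)) = -8*(-6) = 48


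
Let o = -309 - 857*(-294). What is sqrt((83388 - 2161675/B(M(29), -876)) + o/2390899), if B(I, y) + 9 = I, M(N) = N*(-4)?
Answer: sqrt(14388388952596465310)/11954495 ≈ 317.30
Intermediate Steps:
M(N) = -4*N
B(I, y) = -9 + I
o = 251649 (o = -309 + 251958 = 251649)
sqrt((83388 - 2161675/B(M(29), -876)) + o/2390899) = sqrt((83388 - 2161675/(-9 - 4*29)) + 251649/2390899) = sqrt((83388 - 2161675/(-9 - 116)) + 251649*(1/2390899)) = sqrt((83388 - 2161675/(-125)) + 251649/2390899) = sqrt((83388 - 2161675*(-1/125)) + 251649/2390899) = sqrt((83388 + 86467/5) + 251649/2390899) = sqrt(503407/5 + 251649/2390899) = sqrt(1203596551138/11954495) = sqrt(14388388952596465310)/11954495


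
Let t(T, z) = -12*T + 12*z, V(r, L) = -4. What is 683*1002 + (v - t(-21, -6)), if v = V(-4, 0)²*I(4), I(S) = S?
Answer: 684250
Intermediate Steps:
v = 64 (v = (-4)²*4 = 16*4 = 64)
683*1002 + (v - t(-21, -6)) = 683*1002 + (64 - (-12*(-21) + 12*(-6))) = 684366 + (64 - (252 - 72)) = 684366 + (64 - 1*180) = 684366 + (64 - 180) = 684366 - 116 = 684250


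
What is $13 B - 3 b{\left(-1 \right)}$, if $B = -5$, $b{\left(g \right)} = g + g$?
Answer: $-59$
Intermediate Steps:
$b{\left(g \right)} = 2 g$
$13 B - 3 b{\left(-1 \right)} = 13 \left(-5\right) - 3 \cdot 2 \left(-1\right) = -65 - -6 = -65 + 6 = -59$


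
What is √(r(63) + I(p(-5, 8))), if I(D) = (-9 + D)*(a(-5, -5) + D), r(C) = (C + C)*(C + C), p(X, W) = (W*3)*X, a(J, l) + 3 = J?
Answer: 2*√8097 ≈ 179.97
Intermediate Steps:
a(J, l) = -3 + J
p(X, W) = 3*W*X (p(X, W) = (3*W)*X = 3*W*X)
r(C) = 4*C² (r(C) = (2*C)*(2*C) = 4*C²)
I(D) = (-9 + D)*(-8 + D) (I(D) = (-9 + D)*((-3 - 5) + D) = (-9 + D)*(-8 + D))
√(r(63) + I(p(-5, 8))) = √(4*63² + (72 + (3*8*(-5))² - 51*8*(-5))) = √(4*3969 + (72 + (-120)² - 17*(-120))) = √(15876 + (72 + 14400 + 2040)) = √(15876 + 16512) = √32388 = 2*√8097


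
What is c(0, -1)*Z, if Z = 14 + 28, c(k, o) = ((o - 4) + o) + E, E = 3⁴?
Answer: 3150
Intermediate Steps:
E = 81
c(k, o) = 77 + 2*o (c(k, o) = ((o - 4) + o) + 81 = ((-4 + o) + o) + 81 = (-4 + 2*o) + 81 = 77 + 2*o)
Z = 42
c(0, -1)*Z = (77 + 2*(-1))*42 = (77 - 2)*42 = 75*42 = 3150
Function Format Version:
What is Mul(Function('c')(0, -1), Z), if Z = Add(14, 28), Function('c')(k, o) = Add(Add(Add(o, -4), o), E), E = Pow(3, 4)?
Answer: 3150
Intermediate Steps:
E = 81
Function('c')(k, o) = Add(77, Mul(2, o)) (Function('c')(k, o) = Add(Add(Add(o, -4), o), 81) = Add(Add(Add(-4, o), o), 81) = Add(Add(-4, Mul(2, o)), 81) = Add(77, Mul(2, o)))
Z = 42
Mul(Function('c')(0, -1), Z) = Mul(Add(77, Mul(2, -1)), 42) = Mul(Add(77, -2), 42) = Mul(75, 42) = 3150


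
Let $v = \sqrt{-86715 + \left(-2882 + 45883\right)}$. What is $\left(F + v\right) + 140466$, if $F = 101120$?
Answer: $241586 + i \sqrt{43714} \approx 2.4159 \cdot 10^{5} + 209.08 i$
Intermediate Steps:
$v = i \sqrt{43714}$ ($v = \sqrt{-86715 + 43001} = \sqrt{-43714} = i \sqrt{43714} \approx 209.08 i$)
$\left(F + v\right) + 140466 = \left(101120 + i \sqrt{43714}\right) + 140466 = 241586 + i \sqrt{43714}$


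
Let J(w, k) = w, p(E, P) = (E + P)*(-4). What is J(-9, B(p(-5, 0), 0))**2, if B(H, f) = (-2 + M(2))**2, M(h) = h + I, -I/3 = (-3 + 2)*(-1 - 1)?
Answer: 81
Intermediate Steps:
I = -6 (I = -3*(-3 + 2)*(-1 - 1) = -(-3)*(-2) = -3*2 = -6)
M(h) = -6 + h (M(h) = h - 6 = -6 + h)
p(E, P) = -4*E - 4*P
B(H, f) = 36 (B(H, f) = (-2 + (-6 + 2))**2 = (-2 - 4)**2 = (-6)**2 = 36)
J(-9, B(p(-5, 0), 0))**2 = (-9)**2 = 81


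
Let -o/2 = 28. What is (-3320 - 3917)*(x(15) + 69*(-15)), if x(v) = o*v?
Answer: 13569375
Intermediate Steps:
o = -56 (o = -2*28 = -56)
x(v) = -56*v
(-3320 - 3917)*(x(15) + 69*(-15)) = (-3320 - 3917)*(-56*15 + 69*(-15)) = -7237*(-840 - 1035) = -7237*(-1875) = 13569375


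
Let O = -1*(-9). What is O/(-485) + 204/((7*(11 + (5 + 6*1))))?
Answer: 48777/37345 ≈ 1.3061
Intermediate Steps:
O = 9
O/(-485) + 204/((7*(11 + (5 + 6*1)))) = 9/(-485) + 204/((7*(11 + (5 + 6*1)))) = 9*(-1/485) + 204/((7*(11 + (5 + 6)))) = -9/485 + 204/((7*(11 + 11))) = -9/485 + 204/((7*22)) = -9/485 + 204/154 = -9/485 + 204*(1/154) = -9/485 + 102/77 = 48777/37345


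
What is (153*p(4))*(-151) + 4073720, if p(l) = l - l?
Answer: 4073720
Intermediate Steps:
p(l) = 0
(153*p(4))*(-151) + 4073720 = (153*0)*(-151) + 4073720 = 0*(-151) + 4073720 = 0 + 4073720 = 4073720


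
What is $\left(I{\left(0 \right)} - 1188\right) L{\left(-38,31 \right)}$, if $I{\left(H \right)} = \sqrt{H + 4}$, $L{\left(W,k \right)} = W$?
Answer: $45068$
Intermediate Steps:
$I{\left(H \right)} = \sqrt{4 + H}$
$\left(I{\left(0 \right)} - 1188\right) L{\left(-38,31 \right)} = \left(\sqrt{4 + 0} - 1188\right) \left(-38\right) = \left(\sqrt{4} - 1188\right) \left(-38\right) = \left(2 - 1188\right) \left(-38\right) = \left(-1186\right) \left(-38\right) = 45068$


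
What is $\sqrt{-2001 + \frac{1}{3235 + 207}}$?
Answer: $\frac{11 i \sqrt{195922082}}{3442} \approx 44.733 i$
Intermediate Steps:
$\sqrt{-2001 + \frac{1}{3235 + 207}} = \sqrt{-2001 + \frac{1}{3442}} = \sqrt{- \frac{6887441}{3442}} = \frac{11 i \sqrt{195922082}}{3442}$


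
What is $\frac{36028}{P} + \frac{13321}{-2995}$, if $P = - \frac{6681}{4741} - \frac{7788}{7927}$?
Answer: $- \frac{811286033100323}{53840033805} \approx -15068.0$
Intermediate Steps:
$P = - \frac{89883195}{37581907}$ ($P = \left(-6681\right) \frac{1}{4741} - \frac{7788}{7927} = - \frac{6681}{4741} - \frac{7788}{7927} = - \frac{89883195}{37581907} \approx -2.3917$)
$\frac{36028}{P} + \frac{13321}{-2995} = \frac{36028}{- \frac{89883195}{37581907}} + \frac{13321}{-2995} = 36028 \left(- \frac{37581907}{89883195}\right) + 13321 \left(- \frac{1}{2995}\right) = - \frac{1354000945396}{89883195} - \frac{13321}{2995} = - \frac{811286033100323}{53840033805}$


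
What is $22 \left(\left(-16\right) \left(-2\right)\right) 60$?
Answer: $42240$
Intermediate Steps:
$22 \left(\left(-16\right) \left(-2\right)\right) 60 = 22 \cdot 32 \cdot 60 = 704 \cdot 60 = 42240$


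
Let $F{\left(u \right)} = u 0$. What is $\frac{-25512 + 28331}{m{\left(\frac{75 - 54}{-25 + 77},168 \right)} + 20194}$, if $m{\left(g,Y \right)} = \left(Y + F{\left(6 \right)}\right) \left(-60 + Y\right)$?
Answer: $\frac{2819}{38338} \approx 0.07353$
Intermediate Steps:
$F{\left(u \right)} = 0$
$m{\left(g,Y \right)} = Y \left(-60 + Y\right)$ ($m{\left(g,Y \right)} = \left(Y + 0\right) \left(-60 + Y\right) = Y \left(-60 + Y\right)$)
$\frac{-25512 + 28331}{m{\left(\frac{75 - 54}{-25 + 77},168 \right)} + 20194} = \frac{-25512 + 28331}{168 \left(-60 + 168\right) + 20194} = \frac{2819}{168 \cdot 108 + 20194} = \frac{2819}{18144 + 20194} = \frac{2819}{38338}$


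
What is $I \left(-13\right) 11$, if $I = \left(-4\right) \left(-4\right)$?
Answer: $-2288$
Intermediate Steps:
$I = 16$
$I \left(-13\right) 11 = 16 \left(-13\right) 11 = \left(-208\right) 11 = -2288$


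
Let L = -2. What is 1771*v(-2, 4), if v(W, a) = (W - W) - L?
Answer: 3542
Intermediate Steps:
v(W, a) = 2 (v(W, a) = (W - W) - 1*(-2) = 0 + 2 = 2)
1771*v(-2, 4) = 1771*2 = 3542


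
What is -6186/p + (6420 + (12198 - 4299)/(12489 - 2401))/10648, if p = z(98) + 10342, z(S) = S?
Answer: 489455729/46726405440 ≈ 0.010475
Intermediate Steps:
p = 10440 (p = 98 + 10342 = 10440)
-6186/p + (6420 + (12198 - 4299)/(12489 - 2401))/10648 = -6186/10440 + (6420 + (12198 - 4299)/(12489 - 2401))/10648 = -6186*1/10440 + (6420 + 7899/10088)*(1/10648) = -1031/1740 + (6420 + 7899*(1/10088))*(1/10648) = -1031/1740 + (6420 + 7899/10088)*(1/10648) = -1031/1740 + (64772859/10088)*(1/10648) = -1031/1740 + 64772859/107417024 = 489455729/46726405440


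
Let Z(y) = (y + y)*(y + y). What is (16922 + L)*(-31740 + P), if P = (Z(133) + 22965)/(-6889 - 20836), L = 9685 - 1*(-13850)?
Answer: -35605607785997/27725 ≈ -1.2842e+9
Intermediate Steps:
Z(y) = 4*y² (Z(y) = (2*y)*(2*y) = 4*y²)
L = 23535 (L = 9685 + 13850 = 23535)
P = -93721/27725 (P = (4*133² + 22965)/(-6889 - 20836) = (4*17689 + 22965)/(-27725) = (70756 + 22965)*(-1/27725) = 93721*(-1/27725) = -93721/27725 ≈ -3.3804)
(16922 + L)*(-31740 + P) = (16922 + 23535)*(-31740 - 93721/27725) = 40457*(-880085221/27725) = -35605607785997/27725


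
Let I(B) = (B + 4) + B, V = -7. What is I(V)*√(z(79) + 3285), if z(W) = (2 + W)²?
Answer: -30*√1094 ≈ -992.27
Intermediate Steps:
I(B) = 4 + 2*B (I(B) = (4 + B) + B = 4 + 2*B)
I(V)*√(z(79) + 3285) = (4 + 2*(-7))*√((2 + 79)² + 3285) = (4 - 14)*√(81² + 3285) = -10*√(6561 + 3285) = -30*√1094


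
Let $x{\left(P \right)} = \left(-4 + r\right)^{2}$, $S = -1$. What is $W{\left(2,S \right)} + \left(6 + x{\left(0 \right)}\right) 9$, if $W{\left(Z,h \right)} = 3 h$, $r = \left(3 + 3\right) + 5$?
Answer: $492$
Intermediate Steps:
$r = 11$ ($r = 6 + 5 = 11$)
$x{\left(P \right)} = 49$ ($x{\left(P \right)} = \left(-4 + 11\right)^{2} = 7^{2} = 49$)
$W{\left(2,S \right)} + \left(6 + x{\left(0 \right)}\right) 9 = 3 \left(-1\right) + \left(6 + 49\right) 9 = -3 + 55 \cdot 9 = -3 + 495 = 492$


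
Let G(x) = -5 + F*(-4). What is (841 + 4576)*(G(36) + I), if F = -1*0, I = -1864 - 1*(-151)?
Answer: -9306406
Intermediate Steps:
I = -1713 (I = -1864 + 151 = -1713)
F = 0
G(x) = -5 (G(x) = -5 + 0*(-4) = -5 + 0 = -5)
(841 + 4576)*(G(36) + I) = (841 + 4576)*(-5 - 1713) = 5417*(-1718) = -9306406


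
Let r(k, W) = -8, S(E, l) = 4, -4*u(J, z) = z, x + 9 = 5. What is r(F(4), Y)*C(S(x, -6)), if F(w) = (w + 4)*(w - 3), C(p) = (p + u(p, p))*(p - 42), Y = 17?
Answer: 912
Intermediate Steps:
x = -4 (x = -9 + 5 = -4)
u(J, z) = -z/4
C(p) = 3*p*(-42 + p)/4 (C(p) = (p - p/4)*(p - 42) = (3*p/4)*(-42 + p) = 3*p*(-42 + p)/4)
F(w) = (-3 + w)*(4 + w) (F(w) = (4 + w)*(-3 + w) = (-3 + w)*(4 + w))
r(F(4), Y)*C(S(x, -6)) = -6*4*(-42 + 4) = -6*4*(-38) = -8*(-114) = 912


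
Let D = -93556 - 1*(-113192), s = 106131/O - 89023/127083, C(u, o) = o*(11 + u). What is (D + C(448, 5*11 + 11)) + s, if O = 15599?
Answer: 8999247171446/180215247 ≈ 49936.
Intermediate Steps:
s = 1099888736/180215247 (s = 106131/15599 - 89023/127083 = 106131*(1/15599) - 89023*1/127083 = 106131/15599 - 8093/11553 = 1099888736/180215247 ≈ 6.1032)
D = 19636 (D = -93556 + 113192 = 19636)
(D + C(448, 5*11 + 11)) + s = (19636 + (5*11 + 11)*(11 + 448)) + 1099888736/180215247 = (19636 + (55 + 11)*459) + 1099888736/180215247 = (19636 + 66*459) + 1099888736/180215247 = (19636 + 30294) + 1099888736/180215247 = 49930 + 1099888736/180215247 = 8999247171446/180215247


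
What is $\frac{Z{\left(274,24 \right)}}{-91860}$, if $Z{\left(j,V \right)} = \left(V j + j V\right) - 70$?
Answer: $- \frac{6541}{45930} \approx -0.14241$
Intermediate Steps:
$Z{\left(j,V \right)} = -70 + 2 V j$ ($Z{\left(j,V \right)} = \left(V j + V j\right) - 70 = 2 V j - 70 = -70 + 2 V j$)
$\frac{Z{\left(274,24 \right)}}{-91860} = \frac{-70 + 2 \cdot 24 \cdot 274}{-91860} = \left(-70 + 13152\right) \left(- \frac{1}{91860}\right) = 13082 \left(- \frac{1}{91860}\right) = - \frac{6541}{45930}$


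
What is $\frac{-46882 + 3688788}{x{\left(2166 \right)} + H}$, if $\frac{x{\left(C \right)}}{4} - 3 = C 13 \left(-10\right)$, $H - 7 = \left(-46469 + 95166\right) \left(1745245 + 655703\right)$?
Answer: $\frac{3641906}{116917838455} \approx 3.1149 \cdot 10^{-5}$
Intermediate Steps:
$H = 116918964763$ ($H = 7 + \left(-46469 + 95166\right) \left(1745245 + 655703\right) = 7 + 48697 \cdot 2400948 = 7 + 116918964756 = 116918964763$)
$x{\left(C \right)} = 12 - 520 C$ ($x{\left(C \right)} = 12 + 4 C 13 \left(-10\right) = 12 + 4 \cdot 13 C \left(-10\right) = 12 + 4 \left(- 130 C\right) = 12 - 520 C$)
$\frac{-46882 + 3688788}{x{\left(2166 \right)} + H} = \frac{-46882 + 3688788}{\left(12 - 1126320\right) + 116918964763} = \frac{3641906}{\left(12 - 1126320\right) + 116918964763} = \frac{3641906}{-1126308 + 116918964763} = \frac{3641906}{116917838455}$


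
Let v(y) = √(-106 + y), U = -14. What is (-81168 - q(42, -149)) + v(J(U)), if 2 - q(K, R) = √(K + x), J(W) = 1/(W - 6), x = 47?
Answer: -81170 + √89 + I*√10605/10 ≈ -81161.0 + 10.298*I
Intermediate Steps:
J(W) = 1/(-6 + W)
q(K, R) = 2 - √(47 + K) (q(K, R) = 2 - √(K + 47) = 2 - √(47 + K))
(-81168 - q(42, -149)) + v(J(U)) = (-81168 - (2 - √(47 + 42))) + √(-106 + 1/(-6 - 14)) = (-81168 - (2 - √89)) + √(-106 + 1/(-20)) = (-81168 + (-2 + √89)) + √(-106 - 1/20) = (-81170 + √89) + √(-2121/20) = (-81170 + √89) + I*√10605/10 = -81170 + √89 + I*√10605/10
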